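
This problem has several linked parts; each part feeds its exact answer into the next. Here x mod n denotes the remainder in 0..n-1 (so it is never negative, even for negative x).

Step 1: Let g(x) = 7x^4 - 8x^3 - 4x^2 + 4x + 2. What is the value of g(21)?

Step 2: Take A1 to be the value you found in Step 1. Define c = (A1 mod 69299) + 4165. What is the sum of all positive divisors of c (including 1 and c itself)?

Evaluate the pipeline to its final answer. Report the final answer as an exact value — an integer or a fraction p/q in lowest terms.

Step 1: 7*(21)^4 - 8*(21)^3 - 4*(21)^2 + 4*(21)^1 + 2 = (1361367) + (-74088) + (-1764) + (84) + (2) = 1285601; answer 1285601
Step 2: A1 = 1285601; c = 42384; 42384 = 2^4 * 3 * 883; sigma = (1 + 2 + 4 + 8 + 16) * (1 + 3) * (1 + 883) = 31 * 4 * 884 = 109616; answer 109616

109616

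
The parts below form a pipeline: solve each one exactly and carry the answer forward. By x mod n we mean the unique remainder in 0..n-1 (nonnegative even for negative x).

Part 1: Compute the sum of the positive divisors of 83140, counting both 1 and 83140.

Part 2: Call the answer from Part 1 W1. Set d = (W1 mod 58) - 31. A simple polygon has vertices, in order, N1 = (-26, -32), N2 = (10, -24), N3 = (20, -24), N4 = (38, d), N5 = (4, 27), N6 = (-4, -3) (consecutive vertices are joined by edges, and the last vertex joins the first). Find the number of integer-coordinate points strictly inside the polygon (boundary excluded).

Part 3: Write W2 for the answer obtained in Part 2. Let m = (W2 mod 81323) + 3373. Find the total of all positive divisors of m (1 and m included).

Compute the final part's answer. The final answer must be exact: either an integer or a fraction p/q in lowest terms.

Part 1: 83140 = 2^2 * 5 * 4157; sigma = (1 + 2 + 4) * (1 + 5) * (1 + 4157) = 7 * 6 * 4158 = 174636; answer 174636
Part 2: W1 = 174636; d = 25; cross terms: (-26*-24 - 10*-32)=944, (10*-24 - 20*-24)=240, (20*25 - 38*-24)=1412, (38*27 - 4*25)=926, (4*-3 - -4*27)=96, (-4*-32 - -26*-3)=50; twice the area = |3668| = 3668; area = 1834; boundary points = 4 + 10 + 1 + 2 + 2 + 1 = 20; strictly interior points = area - boundary/2 + 1 = 1825; answer 1825
Part 3: W2 = 1825; m = 5198; 5198 = 2 * 23 * 113; sigma = (1 + 2) * (1 + 23) * (1 + 113) = 3 * 24 * 114 = 8208; answer 8208

8208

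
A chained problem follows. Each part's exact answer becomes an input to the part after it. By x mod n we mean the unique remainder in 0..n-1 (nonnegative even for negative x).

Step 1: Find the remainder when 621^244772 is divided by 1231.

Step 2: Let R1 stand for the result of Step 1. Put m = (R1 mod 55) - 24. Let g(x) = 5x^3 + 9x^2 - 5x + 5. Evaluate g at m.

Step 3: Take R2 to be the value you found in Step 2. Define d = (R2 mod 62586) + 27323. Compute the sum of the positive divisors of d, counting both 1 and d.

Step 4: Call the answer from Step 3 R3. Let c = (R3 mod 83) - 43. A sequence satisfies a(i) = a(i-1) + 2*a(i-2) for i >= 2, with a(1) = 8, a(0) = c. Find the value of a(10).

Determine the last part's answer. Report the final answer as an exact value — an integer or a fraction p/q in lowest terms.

Step 1: squarings mod 1231: 621^1=621, 621^2=338, 621^4=992, 621^8=495, 621^16=56, 621^32=674, 621^64=37, 621^128=138, 621^256=579, 621^512=409, 621^1024=1096, 621^2048=991, 621^4096=974, 621^8192=806, 621^16384=899, 621^32768=665, 621^65536=296, 621^131072=215; 621^244772 = 621^4 * 621^32 * 621^1024 * 621^2048 * 621^4096 * 621^8192 * 621^32768 * 621^65536 * 621^131072 = 338 (mod 1231); answer 338
Step 2: R1 = 338; m = -16; 5*(-16)^3 + 9*(-16)^2 - 5*(-16)^1 + 5 = (-20480) + (2304) + (80) + (5) = -18091; answer -18091
Step 3: R2 = -18091; d = 71818; 71818 = 2 * 149 * 241; sigma = (1 + 2) * (1 + 149) * (1 + 241) = 3 * 150 * 242 = 108900; answer 108900
Step 4: R3 = 108900; c = -39; a(2) = 1*(8) + 2*(-39) = -70; iterating: a(2)=-70, a(3)=-54, a(4)=-194, a(5)=-302, a(6)=-690, a(7)=-1294, a(8)=-2674, a(9)=-5262, a(10)=-10610; answer -10610

-10610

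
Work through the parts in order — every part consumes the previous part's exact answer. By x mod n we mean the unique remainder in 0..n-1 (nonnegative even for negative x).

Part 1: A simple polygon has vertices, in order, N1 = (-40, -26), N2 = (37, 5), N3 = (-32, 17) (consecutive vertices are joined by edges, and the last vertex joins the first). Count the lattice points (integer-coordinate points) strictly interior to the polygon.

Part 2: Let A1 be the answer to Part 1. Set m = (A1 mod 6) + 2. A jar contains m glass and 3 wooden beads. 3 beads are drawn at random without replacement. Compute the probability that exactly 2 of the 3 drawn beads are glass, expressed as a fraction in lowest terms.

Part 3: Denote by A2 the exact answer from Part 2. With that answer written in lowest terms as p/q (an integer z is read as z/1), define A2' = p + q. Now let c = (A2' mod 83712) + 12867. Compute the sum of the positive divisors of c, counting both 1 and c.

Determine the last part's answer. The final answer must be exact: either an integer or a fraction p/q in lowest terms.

Part 1: cross terms: (-40*5 - 37*-26)=762, (37*17 - -32*5)=789, (-32*-26 - -40*17)=1512; twice the area = |3063| = 3063; area = 3063/2; boundary points = 1 + 3 + 1 = 5; strictly interior points = area - boundary/2 + 1 = 1530; answer 1530
Part 2: A1 = 1530; m = 2; total draws C(5,3) = 10; favorable C(2,2)*C(3,1) = 3; P = 3/10; answer 3/10
Part 3: A2 = 3/10; threaded value p + q = 13; c = 12880; 12880 = 2^4 * 5 * 7 * 23; sigma = (1 + 2 + 4 + 8 + 16) * (1 + 5) * (1 + 7) * (1 + 23) = 31 * 6 * 8 * 24 = 35712; answer 35712

35712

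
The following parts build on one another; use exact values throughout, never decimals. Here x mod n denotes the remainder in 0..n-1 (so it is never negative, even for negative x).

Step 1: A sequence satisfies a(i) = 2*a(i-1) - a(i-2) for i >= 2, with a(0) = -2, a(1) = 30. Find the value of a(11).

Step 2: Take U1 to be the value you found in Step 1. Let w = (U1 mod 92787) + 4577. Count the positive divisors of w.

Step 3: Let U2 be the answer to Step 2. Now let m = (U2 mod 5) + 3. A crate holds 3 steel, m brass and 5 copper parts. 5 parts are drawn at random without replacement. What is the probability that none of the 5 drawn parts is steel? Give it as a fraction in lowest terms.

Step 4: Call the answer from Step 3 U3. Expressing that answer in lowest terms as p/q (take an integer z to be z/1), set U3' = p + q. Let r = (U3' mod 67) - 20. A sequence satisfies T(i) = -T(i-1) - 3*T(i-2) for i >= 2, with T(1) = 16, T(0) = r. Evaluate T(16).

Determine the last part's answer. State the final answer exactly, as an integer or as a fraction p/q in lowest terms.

Step 1: a(2) = 2*(30) - 1*(-2) = 62; iterating: a(2)=62, a(3)=94, a(4)=126, a(5)=158, a(6)=190, a(7)=222, a(8)=254, a(9)=286, a(10)=318, a(11)=350; answer 350
Step 2: U1 = 350; w = 4927; 4927 = 13 * 379; number of divisors = (1+1) * (1+1) = 4; answer 4
Step 3: U2 = 4; m = 7; total draws C(15,5) = 3003; favorable C(12,5) = 792; P = 24/91; answer 24/91
Step 4: U3 = 24/91; threaded value p + q = 115; r = 28; T(2) = -1*(16) - 3*(28) = -100; iterating: T(2)=-100, T(3)=52, T(4)=248, T(5)=-404, T(6)=-340, T(7)=1552, T(8)=-532, T(9)=-4124, T(10)=5720, T(11)=6652, T(12)=-23812, T(13)=3856, T(14)=67580, T(15)=-79148, T(16)=-123592; answer -123592

-123592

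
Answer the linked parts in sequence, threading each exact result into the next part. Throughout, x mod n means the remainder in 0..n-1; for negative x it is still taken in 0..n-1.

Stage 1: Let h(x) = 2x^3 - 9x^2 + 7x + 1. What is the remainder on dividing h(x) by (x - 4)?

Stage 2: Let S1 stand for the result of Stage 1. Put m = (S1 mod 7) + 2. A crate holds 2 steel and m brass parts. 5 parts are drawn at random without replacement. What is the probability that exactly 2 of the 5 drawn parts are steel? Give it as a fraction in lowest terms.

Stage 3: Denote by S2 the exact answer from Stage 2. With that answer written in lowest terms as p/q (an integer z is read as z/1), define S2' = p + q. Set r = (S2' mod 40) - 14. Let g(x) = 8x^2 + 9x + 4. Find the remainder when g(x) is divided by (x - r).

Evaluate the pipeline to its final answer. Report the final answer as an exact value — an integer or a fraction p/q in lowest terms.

Stage 1: remainder = value at the root: 2*(4)^3 - 9*(4)^2 + 7*(4)^1 + 1 = (128) + (-144) + (28) + (1) = 13; answer 13
Stage 2: S1 = 13; m = 8; total draws C(10,5) = 252; favorable C(2,2)*C(8,3) = 56; P = 2/9; answer 2/9
Stage 3: S2 = 2/9; threaded value p + q = 11; r = -3; remainder = value at the root: 8*(-3)^2 + 9*(-3)^1 + 4 = (72) + (-27) + (4) = 49; answer 49

49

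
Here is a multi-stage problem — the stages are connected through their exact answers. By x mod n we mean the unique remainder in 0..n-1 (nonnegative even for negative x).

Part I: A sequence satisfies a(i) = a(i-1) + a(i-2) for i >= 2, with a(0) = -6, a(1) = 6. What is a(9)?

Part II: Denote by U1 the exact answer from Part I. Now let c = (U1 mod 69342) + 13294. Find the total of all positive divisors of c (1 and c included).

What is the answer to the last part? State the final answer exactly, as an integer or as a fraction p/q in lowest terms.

23408

Part I: a(2) = 1*(6) + 1*(-6) = 0; iterating: a(2)=0, a(3)=6, a(4)=6, a(5)=12, a(6)=18, a(7)=30, a(8)=48, a(9)=78; answer 78
Part II: U1 = 78; c = 13372; 13372 = 2^2 * 3343; sigma = (1 + 2 + 4) * (1 + 3343) = 7 * 3344 = 23408; answer 23408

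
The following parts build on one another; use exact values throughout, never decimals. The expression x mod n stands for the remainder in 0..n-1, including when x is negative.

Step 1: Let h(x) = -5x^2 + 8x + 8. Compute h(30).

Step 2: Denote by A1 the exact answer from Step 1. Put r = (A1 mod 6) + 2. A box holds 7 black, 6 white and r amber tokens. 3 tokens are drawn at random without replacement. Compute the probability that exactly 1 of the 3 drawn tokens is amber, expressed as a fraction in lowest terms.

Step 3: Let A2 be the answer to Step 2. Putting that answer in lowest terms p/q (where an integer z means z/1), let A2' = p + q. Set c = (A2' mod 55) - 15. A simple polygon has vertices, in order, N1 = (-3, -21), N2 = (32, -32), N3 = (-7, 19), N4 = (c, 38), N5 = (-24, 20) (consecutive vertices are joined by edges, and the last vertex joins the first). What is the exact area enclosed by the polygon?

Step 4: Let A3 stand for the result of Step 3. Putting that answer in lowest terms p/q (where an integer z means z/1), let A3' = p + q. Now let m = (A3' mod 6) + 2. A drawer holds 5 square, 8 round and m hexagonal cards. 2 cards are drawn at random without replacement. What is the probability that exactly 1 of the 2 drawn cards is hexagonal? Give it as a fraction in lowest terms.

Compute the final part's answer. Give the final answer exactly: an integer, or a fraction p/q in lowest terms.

Step 1: -5*(30)^2 + 8*(30)^1 + 8 = (-4500) + (240) + (8) = -4252; answer -4252
Step 2: A1 = -4252; r = 4; total draws C(17,3) = 680; favorable C(4,1)*C(13,2) = 312; P = 39/85; answer 39/85
Step 3: A2 = 39/85; threaded value p + q = 124; c = -1; cross terms: (-3*-32 - 32*-21)=768, (32*19 - -7*-32)=384, (-7*38 - -1*19)=-247, (-1*20 - -24*38)=892, (-24*-21 - -3*20)=564; twice the area = |2361| = 2361; area = 2361/2; answer 2361/2
Step 4: A3 = 2361/2; threaded value p + q = 2363; m = 7; total draws C(20,2) = 190; favorable C(7,1)*C(13,1) = 91; P = 91/190; answer 91/190

91/190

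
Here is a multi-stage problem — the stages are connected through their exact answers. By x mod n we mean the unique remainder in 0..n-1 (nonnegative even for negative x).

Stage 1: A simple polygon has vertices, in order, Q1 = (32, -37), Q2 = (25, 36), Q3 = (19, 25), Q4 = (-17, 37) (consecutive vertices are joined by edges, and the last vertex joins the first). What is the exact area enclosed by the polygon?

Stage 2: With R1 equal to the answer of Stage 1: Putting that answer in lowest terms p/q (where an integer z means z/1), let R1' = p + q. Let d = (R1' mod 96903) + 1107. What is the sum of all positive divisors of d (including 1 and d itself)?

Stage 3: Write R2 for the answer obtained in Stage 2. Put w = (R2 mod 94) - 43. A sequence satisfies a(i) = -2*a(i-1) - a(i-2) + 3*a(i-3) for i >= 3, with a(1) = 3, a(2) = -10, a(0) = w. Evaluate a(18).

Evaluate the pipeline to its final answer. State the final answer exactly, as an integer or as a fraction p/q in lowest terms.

935395

Stage 1: cross terms: (32*36 - 25*-37)=2077, (25*25 - 19*36)=-59, (19*37 - -17*25)=1128, (-17*-37 - 32*37)=-555; twice the area = |2591| = 2591; area = 2591/2; answer 2591/2
Stage 2: R1 = 2591/2; threaded value p + q = 2593; d = 3700; 3700 = 2^2 * 5^2 * 37; sigma = (1 + 2 + 4) * (1 + 5 + 25) * (1 + 37) = 7 * 31 * 38 = 8246; answer 8246
Stage 3: R2 = 8246; w = 25; a(3) = -2*(-10) - 1*(3) + 3*(25) = 92; iterating: a(3)=92, a(4)=-165, a(5)=208, a(6)=25, a(7)=-753, a(8)=2105, a(9)=-3382, a(10)=2400, a(11)=4897, a(12)=-22340, a(13)=46983, a(14)=-56935, a(15)=-133, a(16)=198150, a(17)=-566972, a(18)=935395; answer 935395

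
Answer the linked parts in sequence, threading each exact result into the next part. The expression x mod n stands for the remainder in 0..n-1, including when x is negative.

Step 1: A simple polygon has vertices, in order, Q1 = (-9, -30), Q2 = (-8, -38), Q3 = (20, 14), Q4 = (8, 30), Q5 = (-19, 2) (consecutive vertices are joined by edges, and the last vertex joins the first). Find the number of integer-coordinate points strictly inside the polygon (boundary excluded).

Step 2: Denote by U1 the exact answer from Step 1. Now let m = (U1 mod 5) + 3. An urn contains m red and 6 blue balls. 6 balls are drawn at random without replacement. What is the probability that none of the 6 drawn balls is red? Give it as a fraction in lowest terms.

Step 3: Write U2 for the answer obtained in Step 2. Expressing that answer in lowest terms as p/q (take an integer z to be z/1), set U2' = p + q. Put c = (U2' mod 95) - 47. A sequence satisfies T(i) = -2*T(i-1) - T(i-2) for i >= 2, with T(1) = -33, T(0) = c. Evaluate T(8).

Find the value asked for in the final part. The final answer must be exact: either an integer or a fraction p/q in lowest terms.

446

Step 1: cross terms: (-9*-38 - -8*-30)=102, (-8*14 - 20*-38)=648, (20*30 - 8*14)=488, (8*2 - -19*30)=586, (-19*-30 - -9*2)=588; twice the area = |2412| = 2412; area = 1206; boundary points = 1 + 4 + 4 + 1 + 2 = 12; strictly interior points = area - boundary/2 + 1 = 1201; answer 1201
Step 2: U1 = 1201; m = 4; total draws C(10,6) = 210; favorable C(6,6) = 1; P = 1/210; answer 1/210
Step 3: U2 = 1/210; threaded value p + q = 211; c = -26; T(2) = -2*(-33) - 1*(-26) = 92; iterating: T(2)=92, T(3)=-151, T(4)=210, T(5)=-269, T(6)=328, T(7)=-387, T(8)=446; answer 446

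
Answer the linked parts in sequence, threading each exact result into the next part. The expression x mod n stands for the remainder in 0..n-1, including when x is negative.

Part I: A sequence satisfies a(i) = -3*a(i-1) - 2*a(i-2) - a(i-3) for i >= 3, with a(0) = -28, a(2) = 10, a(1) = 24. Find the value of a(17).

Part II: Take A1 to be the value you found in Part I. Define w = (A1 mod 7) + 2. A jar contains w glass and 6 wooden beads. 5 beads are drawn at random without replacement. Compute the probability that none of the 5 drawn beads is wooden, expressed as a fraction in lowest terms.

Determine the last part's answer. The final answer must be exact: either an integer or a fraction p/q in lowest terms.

1/462

Part I: a(3) = -3*(10) - 2*(24) - 1*(-28) = -50; iterating: a(3)=-50, a(4)=106, a(5)=-228, a(6)=522, a(7)=-1216, a(8)=2832, a(9)=-6586, a(10)=15310, a(11)=-35590, a(12)=82736, a(13)=-192338, a(14)=447132, a(15)=-1039456, a(16)=2416442, a(17)=-5617546; answer -5617546
Part II: A1 = -5617546; w = 5; total draws C(11,5) = 462; favorable C(5,5) = 1; P = 1/462; answer 1/462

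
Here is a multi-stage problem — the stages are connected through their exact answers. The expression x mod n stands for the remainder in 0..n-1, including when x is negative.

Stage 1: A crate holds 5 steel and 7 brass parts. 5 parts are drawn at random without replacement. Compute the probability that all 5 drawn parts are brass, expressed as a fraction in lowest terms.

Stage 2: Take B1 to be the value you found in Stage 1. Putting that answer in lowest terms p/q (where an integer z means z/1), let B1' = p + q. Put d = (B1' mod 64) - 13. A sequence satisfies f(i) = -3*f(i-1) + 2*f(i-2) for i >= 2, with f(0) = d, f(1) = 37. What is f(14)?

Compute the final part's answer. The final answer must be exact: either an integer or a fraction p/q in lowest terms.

-459771263

Stage 1: total draws C(12,5) = 792; favorable C(7,5) = 21; P = 7/264; answer 7/264
Stage 2: B1 = 7/264; threaded value p + q = 271; d = 2; f(2) = -3*(37) + 2*(2) = -107; iterating: f(2)=-107, f(3)=395, f(4)=-1399, f(5)=4987, f(6)=-17759, f(7)=63251, f(8)=-225271, f(9)=802315, f(10)=-2857487, f(11)=10177091, f(12)=-36246247, f(13)=129092923, f(14)=-459771263; answer -459771263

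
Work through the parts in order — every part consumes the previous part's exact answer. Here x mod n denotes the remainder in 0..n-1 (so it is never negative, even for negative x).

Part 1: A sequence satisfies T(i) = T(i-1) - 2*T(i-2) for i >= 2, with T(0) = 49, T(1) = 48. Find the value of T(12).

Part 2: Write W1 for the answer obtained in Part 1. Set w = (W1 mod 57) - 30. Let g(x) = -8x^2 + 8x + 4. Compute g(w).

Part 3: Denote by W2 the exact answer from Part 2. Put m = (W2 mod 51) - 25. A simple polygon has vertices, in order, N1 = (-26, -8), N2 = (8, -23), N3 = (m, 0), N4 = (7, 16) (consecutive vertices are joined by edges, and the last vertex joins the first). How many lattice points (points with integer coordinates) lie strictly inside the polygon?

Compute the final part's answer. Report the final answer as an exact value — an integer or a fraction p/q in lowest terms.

840

Part 1: T(2) = 1*(48) - 2*(49) = -50; iterating: T(2)=-50, T(3)=-146, T(4)=-46, T(5)=246, T(6)=338, T(7)=-154, T(8)=-830, T(9)=-522, T(10)=1138, T(11)=2182, T(12)=-94; answer -94
Part 2: W1 = -94; w = -10; -8*(-10)^2 + 8*(-10)^1 + 4 = (-800) + (-80) + (4) = -876; answer -876
Part 3: W2 = -876; m = 17; cross terms: (-26*-23 - 8*-8)=662, (8*0 - 17*-23)=391, (17*16 - 7*0)=272, (7*-8 - -26*16)=360; twice the area = |1685| = 1685; area = 1685/2; boundary points = 1 + 1 + 2 + 3 = 7; strictly interior points = area - boundary/2 + 1 = 840; answer 840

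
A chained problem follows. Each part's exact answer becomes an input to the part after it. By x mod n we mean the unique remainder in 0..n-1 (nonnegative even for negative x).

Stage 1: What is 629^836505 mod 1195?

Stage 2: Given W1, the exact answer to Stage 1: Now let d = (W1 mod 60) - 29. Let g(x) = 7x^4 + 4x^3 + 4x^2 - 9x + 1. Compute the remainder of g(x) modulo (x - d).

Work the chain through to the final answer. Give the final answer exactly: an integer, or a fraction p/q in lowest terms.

Stage 1: squarings mod 1195: 629^1=629, 629^2=96, 629^4=851, 629^8=31, 629^16=961, 629^32=981, 629^64=386, 629^128=816, 629^256=241, 629^512=721, 629^1024=16, 629^2048=256, 629^4096=1006, 629^8192=1066, 629^16384=1106, 629^32768=751, 629^65536=1156, 629^131072=326, 629^262144=1116, 629^524288=266; 629^836505 = 629^1 * 629^8 * 629^16 * 629^128 * 629^256 * 629^512 * 629^16384 * 629^32768 * 629^262144 * 629^524288 = 709 (mod 1195); answer 709
Stage 2: W1 = 709; d = 20; remainder = value at the root: 7*(20)^4 + 4*(20)^3 + 4*(20)^2 - 9*(20)^1 + 1 = (1120000) + (32000) + (1600) + (-180) + (1) = 1153421; answer 1153421

1153421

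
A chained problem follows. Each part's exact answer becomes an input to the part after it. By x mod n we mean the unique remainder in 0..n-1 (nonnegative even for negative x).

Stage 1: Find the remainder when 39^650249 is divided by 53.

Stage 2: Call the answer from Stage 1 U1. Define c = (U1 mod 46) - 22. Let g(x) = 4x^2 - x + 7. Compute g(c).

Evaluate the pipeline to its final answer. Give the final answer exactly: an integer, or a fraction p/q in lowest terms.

Stage 1: squarings mod 53: 39^1=39, 39^2=37, 39^4=44, 39^8=28, 39^16=42, 39^32=15, 39^64=13, 39^128=10, 39^256=47, 39^512=36, 39^1024=24, 39^2048=46, 39^4096=49, 39^8192=16, 39^16384=44, 39^32768=28, 39^65536=42, 39^131072=15, 39^262144=13, 39^524288=10; 39^650249 = 39^1 * 39^8 * 39^1024 * 39^2048 * 39^8192 * 39^16384 * 39^32768 * 39^65536 * 39^524288 = 3 (mod 53); answer 3
Stage 2: U1 = 3; c = -19; 4*(-19)^2 - 1*(-19)^1 + 7 = (1444) + (19) + (7) = 1470; answer 1470

1470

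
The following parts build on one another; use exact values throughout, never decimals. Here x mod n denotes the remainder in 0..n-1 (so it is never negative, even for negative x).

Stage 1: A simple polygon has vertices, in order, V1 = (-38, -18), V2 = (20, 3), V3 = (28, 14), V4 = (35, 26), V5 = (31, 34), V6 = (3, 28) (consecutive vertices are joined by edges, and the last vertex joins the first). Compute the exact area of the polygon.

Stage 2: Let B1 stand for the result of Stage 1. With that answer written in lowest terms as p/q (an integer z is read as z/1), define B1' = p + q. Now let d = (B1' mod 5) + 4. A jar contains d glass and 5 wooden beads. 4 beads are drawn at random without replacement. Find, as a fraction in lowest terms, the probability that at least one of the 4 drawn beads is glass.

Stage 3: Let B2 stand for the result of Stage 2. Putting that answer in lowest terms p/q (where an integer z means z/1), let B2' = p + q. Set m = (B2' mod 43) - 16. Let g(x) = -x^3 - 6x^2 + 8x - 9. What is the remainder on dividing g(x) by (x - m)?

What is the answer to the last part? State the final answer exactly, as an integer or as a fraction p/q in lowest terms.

-17097

Stage 1: cross terms: (-38*3 - 20*-18)=246, (20*14 - 28*3)=196, (28*26 - 35*14)=238, (35*34 - 31*26)=384, (31*28 - 3*34)=766, (3*-18 - -38*28)=1010; twice the area = |2840| = 2840; area = 1420; answer 1420
Stage 2: B1 = 1420; threaded value p + q = 1421; d = 5; total draws C(10,4) = 210; complement C(5,4) = 5; favorable 210 - 5 = 205; P = 41/42; answer 41/42
Stage 3: B2 = 41/42; threaded value p + q = 83; m = 24; remainder = value at the root: -1*(24)^3 - 6*(24)^2 + 8*(24)^1 - 9 = (-13824) + (-3456) + (192) + (-9) = -17097; answer -17097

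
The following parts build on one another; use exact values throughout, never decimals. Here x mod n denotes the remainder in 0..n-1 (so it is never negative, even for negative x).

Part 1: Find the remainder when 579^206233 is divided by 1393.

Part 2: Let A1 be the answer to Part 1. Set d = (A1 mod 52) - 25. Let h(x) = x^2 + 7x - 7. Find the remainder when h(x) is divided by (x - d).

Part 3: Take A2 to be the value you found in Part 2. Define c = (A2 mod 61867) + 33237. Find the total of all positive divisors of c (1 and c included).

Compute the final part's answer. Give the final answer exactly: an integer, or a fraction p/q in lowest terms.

64152

Part 1: squarings mod 1393: 579^1=579, 579^2=921, 579^4=1297, 579^8=858, 579^16=660, 579^32=984, 579^64=121, 579^128=711, 579^256=1255, 579^512=935, 579^1024=814, 579^2048=921, 579^4096=1297, 579^8192=858, 579^16384=660, 579^32768=984, 579^65536=121, 579^131072=711; 579^206233 = 579^1 * 579^8 * 579^16 * 579^128 * 579^256 * 579^1024 * 579^8192 * 579^65536 * 579^131072 = 733 (mod 1393); answer 733
Part 2: A1 = 733; d = -20; remainder = value at the root: 1*(-20)^2 + 7*(-20)^1 - 7 = (400) + (-140) + (-7) = 253; answer 253
Part 3: A2 = 253; c = 33490; 33490 = 2 * 5 * 17 * 197; sigma = (1 + 2) * (1 + 5) * (1 + 17) * (1 + 197) = 3 * 6 * 18 * 198 = 64152; answer 64152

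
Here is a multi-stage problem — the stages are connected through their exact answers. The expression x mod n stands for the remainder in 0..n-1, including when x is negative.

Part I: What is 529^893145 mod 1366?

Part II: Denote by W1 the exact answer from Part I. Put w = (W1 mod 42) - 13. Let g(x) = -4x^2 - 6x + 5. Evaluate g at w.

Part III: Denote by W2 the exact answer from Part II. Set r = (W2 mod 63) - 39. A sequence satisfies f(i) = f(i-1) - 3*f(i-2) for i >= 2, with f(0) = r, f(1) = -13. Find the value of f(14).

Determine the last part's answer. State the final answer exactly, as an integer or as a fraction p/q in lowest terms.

-30898

Part I: squarings mod 1366: 529^1=529, 529^2=1177, 529^4=205, 529^8=1045, 529^16=591, 529^32=951, 529^64=109, 529^128=953, 529^256=1185, 529^512=1343, 529^1024=529, 529^2048=1177, 529^4096=205, 529^8192=1045, 529^16384=591, 529^32768=951, 529^65536=109, 529^131072=953, 529^262144=1185, 529^524288=1343; 529^893145 = 529^1 * 529^8 * 529^16 * 529^64 * 529^128 * 529^8192 * 529^32768 * 529^65536 * 529^262144 * 529^524288 = 1255 (mod 1366); answer 1255
Part II: W1 = 1255; w = 24; -4*(24)^2 - 6*(24)^1 + 5 = (-2304) + (-144) + (5) = -2443; answer -2443
Part III: W2 = -2443; r = -25; f(2) = 1*(-13) - 3*(-25) = 62; iterating: f(2)=62, f(3)=101, f(4)=-85, f(5)=-388, f(6)=-133, f(7)=1031, f(8)=1430, f(9)=-1663, f(10)=-5953, f(11)=-964, f(12)=16895, f(13)=19787, f(14)=-30898; answer -30898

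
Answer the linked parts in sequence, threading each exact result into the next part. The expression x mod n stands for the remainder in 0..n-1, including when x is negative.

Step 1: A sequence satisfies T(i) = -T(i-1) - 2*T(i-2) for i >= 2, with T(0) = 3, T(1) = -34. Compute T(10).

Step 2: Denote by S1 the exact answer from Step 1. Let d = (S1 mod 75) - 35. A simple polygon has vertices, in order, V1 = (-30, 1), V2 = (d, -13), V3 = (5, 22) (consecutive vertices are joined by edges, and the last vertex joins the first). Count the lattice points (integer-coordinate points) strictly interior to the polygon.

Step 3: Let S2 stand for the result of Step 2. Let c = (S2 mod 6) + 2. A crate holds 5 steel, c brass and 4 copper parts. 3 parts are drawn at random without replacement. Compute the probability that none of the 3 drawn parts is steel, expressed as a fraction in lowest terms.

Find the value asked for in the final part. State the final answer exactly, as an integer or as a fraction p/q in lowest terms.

3/13

Step 1: T(2) = -1*(-34) - 2*(3) = 28; iterating: T(2)=28, T(3)=40, T(4)=-96, T(5)=16, T(6)=176, T(7)=-208, T(8)=-144, T(9)=560, T(10)=-272; answer -272
Step 2: S1 = -272; d = -7; cross terms: (-30*-13 - -7*1)=397, (-7*22 - 5*-13)=-89, (5*1 - -30*22)=665; twice the area = |973| = 973; area = 973/2; boundary points = 1 + 1 + 7 = 9; strictly interior points = area - boundary/2 + 1 = 483; answer 483
Step 3: S2 = 483; c = 5; total draws C(14,3) = 364; favorable C(9,3) = 84; P = 3/13; answer 3/13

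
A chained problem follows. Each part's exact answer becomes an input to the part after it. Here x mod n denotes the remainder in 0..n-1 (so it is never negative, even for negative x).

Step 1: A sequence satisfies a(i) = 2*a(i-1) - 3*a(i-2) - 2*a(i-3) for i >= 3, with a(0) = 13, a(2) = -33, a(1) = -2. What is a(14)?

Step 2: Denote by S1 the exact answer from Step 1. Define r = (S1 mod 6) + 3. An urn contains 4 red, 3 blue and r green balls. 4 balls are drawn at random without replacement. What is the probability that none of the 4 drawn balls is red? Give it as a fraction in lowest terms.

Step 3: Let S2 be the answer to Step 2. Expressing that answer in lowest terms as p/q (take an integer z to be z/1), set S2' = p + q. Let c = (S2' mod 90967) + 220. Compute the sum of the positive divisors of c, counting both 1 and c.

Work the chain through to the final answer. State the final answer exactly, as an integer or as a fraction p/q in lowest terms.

Step 1: a(3) = 2*(-33) - 3*(-2) - 2*(13) = -86; iterating: a(3)=-86, a(4)=-69, a(5)=186, a(6)=751, a(7)=1082, a(8)=-461, a(9)=-5670, a(10)=-12121, a(11)=-6310, a(12)=35083, a(13)=113338, a(14)=134047; answer 134047
Step 2: S1 = 134047; r = 4; total draws C(11,4) = 330; favorable C(7,4) = 35; P = 7/66; answer 7/66
Step 3: S2 = 7/66; threaded value p + q = 73; c = 293; 293 is prime, so its only divisors are 1 and 293; sigma = 1 + 293 = 294; answer 294

294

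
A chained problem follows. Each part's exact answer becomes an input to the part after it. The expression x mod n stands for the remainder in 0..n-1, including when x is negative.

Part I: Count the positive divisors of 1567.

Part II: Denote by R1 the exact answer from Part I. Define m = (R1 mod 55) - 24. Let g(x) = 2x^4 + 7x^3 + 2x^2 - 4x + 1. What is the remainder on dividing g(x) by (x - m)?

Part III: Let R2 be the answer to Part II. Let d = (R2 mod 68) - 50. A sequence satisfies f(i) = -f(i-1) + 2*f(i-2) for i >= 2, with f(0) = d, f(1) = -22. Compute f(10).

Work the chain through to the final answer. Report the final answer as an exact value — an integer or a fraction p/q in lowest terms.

Part I: 1567 is prime, so its only divisors are 1 and 1567; count = 2; answer 2
Part II: R1 = 2; m = -22; remainder = value at the root: 2*(-22)^4 + 7*(-22)^3 + 2*(-22)^2 - 4*(-22)^1 + 1 = (468512) + (-74536) + (968) + (88) + (1) = 395033; answer 395033
Part III: R2 = 395033; d = -29; f(2) = -1*(-22) + 2*(-29) = -36; iterating: f(2)=-36, f(3)=-8, f(4)=-64, f(5)=48, f(6)=-176, f(7)=272, f(8)=-624, f(9)=1168, f(10)=-2416; answer -2416

-2416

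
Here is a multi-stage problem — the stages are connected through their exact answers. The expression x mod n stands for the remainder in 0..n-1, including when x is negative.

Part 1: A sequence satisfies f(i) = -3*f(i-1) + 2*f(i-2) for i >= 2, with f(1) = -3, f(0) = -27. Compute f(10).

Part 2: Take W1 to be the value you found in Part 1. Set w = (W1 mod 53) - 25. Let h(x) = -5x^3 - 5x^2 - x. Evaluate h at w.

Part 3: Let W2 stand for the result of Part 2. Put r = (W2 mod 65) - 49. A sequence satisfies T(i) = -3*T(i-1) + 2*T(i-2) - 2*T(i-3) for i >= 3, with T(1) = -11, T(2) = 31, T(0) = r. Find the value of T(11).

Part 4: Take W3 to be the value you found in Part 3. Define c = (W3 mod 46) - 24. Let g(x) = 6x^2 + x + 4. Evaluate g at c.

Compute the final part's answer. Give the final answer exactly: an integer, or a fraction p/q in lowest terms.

Part 1: f(2) = -3*(-3) + 2*(-27) = -45; iterating: f(2)=-45, f(3)=129, f(4)=-477, f(5)=1689, f(6)=-6021, f(7)=21441, f(8)=-76365, f(9)=271977, f(10)=-968661; answer -968661
Part 2: W1 = -968661; w = -5; -5*(-5)^3 - 5*(-5)^2 - 1*(-5)^1 = (625) + (-125) + (5) = 505; answer 505
Part 3: W2 = 505; r = 1; T(3) = -3*(31) + 2*(-11) - 2*(1) = -117; iterating: T(3)=-117, T(4)=435, T(5)=-1601, T(6)=5907, T(7)=-21793, T(8)=80395, T(9)=-296585, T(10)=1094131, T(11)=-4036353; answer -4036353
Part 4: W3 = -4036353; c = -15; 6*(-15)^2 + 1*(-15)^1 + 4 = (1350) + (-15) + (4) = 1339; answer 1339

1339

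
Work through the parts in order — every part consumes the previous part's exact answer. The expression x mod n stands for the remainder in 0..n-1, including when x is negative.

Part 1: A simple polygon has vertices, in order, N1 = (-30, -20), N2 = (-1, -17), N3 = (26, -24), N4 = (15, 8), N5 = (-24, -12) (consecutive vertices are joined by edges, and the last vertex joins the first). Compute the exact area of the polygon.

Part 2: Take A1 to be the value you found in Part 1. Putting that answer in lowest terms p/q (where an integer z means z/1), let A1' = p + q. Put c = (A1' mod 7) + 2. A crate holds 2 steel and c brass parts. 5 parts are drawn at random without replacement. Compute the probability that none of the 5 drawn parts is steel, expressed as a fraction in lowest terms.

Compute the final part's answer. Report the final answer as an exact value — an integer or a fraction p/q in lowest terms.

1/21

Part 1: cross terms: (-30*-17 - -1*-20)=490, (-1*-24 - 26*-17)=466, (26*8 - 15*-24)=568, (15*-12 - -24*8)=12, (-24*-20 - -30*-12)=120; twice the area = |1656| = 1656; area = 828; answer 828
Part 2: A1 = 828; threaded value p + q = 829; c = 5; total draws C(7,5) = 21; favorable C(5,5) = 1; P = 1/21; answer 1/21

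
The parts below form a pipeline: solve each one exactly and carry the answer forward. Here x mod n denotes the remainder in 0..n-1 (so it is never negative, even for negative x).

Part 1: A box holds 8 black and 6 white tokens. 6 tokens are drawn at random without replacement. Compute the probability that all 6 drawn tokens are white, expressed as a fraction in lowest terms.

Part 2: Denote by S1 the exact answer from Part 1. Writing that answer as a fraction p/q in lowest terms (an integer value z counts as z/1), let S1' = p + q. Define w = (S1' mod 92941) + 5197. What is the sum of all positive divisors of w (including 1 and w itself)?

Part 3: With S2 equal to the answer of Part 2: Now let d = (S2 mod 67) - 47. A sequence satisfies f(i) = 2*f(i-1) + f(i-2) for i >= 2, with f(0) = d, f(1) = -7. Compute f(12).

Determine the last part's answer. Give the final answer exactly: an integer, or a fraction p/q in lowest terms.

-223322

Part 1: total draws C(14,6) = 3003; favorable C(6,6) = 1; P = 1/3003; answer 1/3003
Part 2: S1 = 1/3003; threaded value p + q = 3004; w = 8201; 8201 = 59 * 139; sigma = (1 + 59) * (1 + 139) = 60 * 140 = 8400; answer 8400
Part 3: S2 = 8400; d = -22; f(2) = 2*(-7) + 1*(-22) = -36; iterating: f(2)=-36, f(3)=-79, f(4)=-194, f(5)=-467, f(6)=-1128, f(7)=-2723, f(8)=-6574, f(9)=-15871, f(10)=-38316, f(11)=-92503, f(12)=-223322; answer -223322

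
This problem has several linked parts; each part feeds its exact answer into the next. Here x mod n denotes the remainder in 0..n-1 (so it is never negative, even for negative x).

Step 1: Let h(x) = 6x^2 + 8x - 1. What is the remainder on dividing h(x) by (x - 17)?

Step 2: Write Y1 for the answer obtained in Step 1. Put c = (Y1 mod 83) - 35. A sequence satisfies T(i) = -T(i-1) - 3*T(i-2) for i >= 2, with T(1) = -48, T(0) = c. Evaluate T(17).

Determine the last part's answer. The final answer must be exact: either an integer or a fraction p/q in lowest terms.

8472

Step 1: remainder = value at the root: 6*(17)^2 + 8*(17)^1 - 1 = (1734) + (136) + (-1) = 1869; answer 1869
Step 2: Y1 = 1869; c = 8; T(2) = -1*(-48) - 3*(8) = 24; iterating: T(2)=24, T(3)=120, T(4)=-192, T(5)=-168, T(6)=744, T(7)=-240, T(8)=-1992, T(9)=2712, T(10)=3264, T(11)=-11400, T(12)=1608, T(13)=32592, T(14)=-37416, T(15)=-60360, T(16)=172608, T(17)=8472; answer 8472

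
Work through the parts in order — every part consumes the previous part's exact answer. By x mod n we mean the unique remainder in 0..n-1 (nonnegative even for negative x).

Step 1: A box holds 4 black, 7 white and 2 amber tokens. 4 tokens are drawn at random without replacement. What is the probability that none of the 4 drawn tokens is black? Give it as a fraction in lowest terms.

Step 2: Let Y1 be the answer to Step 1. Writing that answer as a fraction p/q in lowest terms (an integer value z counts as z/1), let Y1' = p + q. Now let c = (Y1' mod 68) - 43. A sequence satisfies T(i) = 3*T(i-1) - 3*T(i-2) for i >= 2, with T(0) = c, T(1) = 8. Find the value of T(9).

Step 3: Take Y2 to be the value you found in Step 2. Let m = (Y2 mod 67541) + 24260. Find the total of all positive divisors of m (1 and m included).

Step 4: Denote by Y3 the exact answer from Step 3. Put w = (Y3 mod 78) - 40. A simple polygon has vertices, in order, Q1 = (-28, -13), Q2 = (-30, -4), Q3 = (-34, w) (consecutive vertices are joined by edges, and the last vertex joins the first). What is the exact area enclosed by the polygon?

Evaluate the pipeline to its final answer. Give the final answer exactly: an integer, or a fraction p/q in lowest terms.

Step 1: total draws C(13,4) = 715; favorable C(9,4) = 126; P = 126/715; answer 126/715
Step 2: Y1 = 126/715; threaded value p + q = 841; c = -18; T(2) = 3*(8) - 3*(-18) = 78; iterating: T(2)=78, T(3)=210, T(4)=396, T(5)=558, T(6)=486, T(7)=-216, T(8)=-2106, T(9)=-5670; answer -5670
Step 3: Y2 = -5670; m = 86131; 86131 is prime, so its only divisors are 1 and 86131; sigma = 1 + 86131 = 86132; answer 86132
Step 4: Y3 = 86132; w = -20; cross terms: (-28*-4 - -30*-13)=-278, (-30*-20 - -34*-4)=464, (-34*-13 - -28*-20)=-118; twice the area = |68| = 68; area = 34; answer 34

34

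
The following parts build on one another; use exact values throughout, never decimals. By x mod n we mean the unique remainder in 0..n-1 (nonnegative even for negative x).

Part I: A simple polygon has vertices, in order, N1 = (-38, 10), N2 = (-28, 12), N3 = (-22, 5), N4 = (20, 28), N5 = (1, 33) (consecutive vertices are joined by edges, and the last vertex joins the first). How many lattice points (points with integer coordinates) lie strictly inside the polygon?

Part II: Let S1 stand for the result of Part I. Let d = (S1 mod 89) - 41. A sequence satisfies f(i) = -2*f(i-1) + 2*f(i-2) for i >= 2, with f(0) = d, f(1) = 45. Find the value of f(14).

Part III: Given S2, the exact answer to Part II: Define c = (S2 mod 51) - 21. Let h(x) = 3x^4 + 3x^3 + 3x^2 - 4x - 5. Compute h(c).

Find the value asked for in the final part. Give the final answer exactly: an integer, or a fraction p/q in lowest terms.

107655

Part I: cross terms: (-38*12 - -28*10)=-176, (-28*5 - -22*12)=124, (-22*28 - 20*5)=-716, (20*33 - 1*28)=632, (1*10 - -38*33)=1264; twice the area = |1128| = 1128; area = 564; boundary points = 2 + 1 + 1 + 1 + 1 = 6; strictly interior points = area - boundary/2 + 1 = 562; answer 562
Part II: S1 = 562; d = -13; f(2) = -2*(45) + 2*(-13) = -116; iterating: f(2)=-116, f(3)=322, f(4)=-876, f(5)=2396, f(6)=-6544, f(7)=17880, f(8)=-48848, f(9)=133456, f(10)=-364608, f(11)=996128, f(12)=-2721472, f(13)=7435200, f(14)=-20313344; answer -20313344
Part III: S2 = -20313344; c = -14; 3*(-14)^4 + 3*(-14)^3 + 3*(-14)^2 - 4*(-14)^1 - 5 = (115248) + (-8232) + (588) + (56) + (-5) = 107655; answer 107655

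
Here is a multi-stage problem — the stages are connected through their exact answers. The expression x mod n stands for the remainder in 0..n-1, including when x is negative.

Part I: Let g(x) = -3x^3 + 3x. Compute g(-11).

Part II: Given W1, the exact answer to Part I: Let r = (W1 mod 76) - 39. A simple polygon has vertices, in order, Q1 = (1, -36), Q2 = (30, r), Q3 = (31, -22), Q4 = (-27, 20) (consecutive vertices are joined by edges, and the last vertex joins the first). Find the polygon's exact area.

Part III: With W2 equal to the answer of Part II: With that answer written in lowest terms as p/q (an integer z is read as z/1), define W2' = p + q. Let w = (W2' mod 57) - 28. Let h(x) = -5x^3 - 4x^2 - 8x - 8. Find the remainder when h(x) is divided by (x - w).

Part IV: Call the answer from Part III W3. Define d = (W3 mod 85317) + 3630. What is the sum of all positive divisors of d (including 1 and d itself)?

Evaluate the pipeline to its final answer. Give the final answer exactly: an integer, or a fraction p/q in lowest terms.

5184

Part I: -3*(-11)^3 + 3*(-11)^1 = (3993) + (-33) = 3960; answer 3960
Part II: W1 = 3960; r = -31; cross terms: (1*-31 - 30*-36)=1049, (30*-22 - 31*-31)=301, (31*20 - -27*-22)=26, (-27*-36 - 1*20)=952; twice the area = |2328| = 2328; area = 1164; answer 1164
Part III: W2 = 1164; threaded value p + q = 1165; w = -3; remainder = value at the root: -5*(-3)^3 - 4*(-3)^2 - 8*(-3)^1 - 8 = (135) + (-36) + (24) + (-8) = 115; answer 115
Part IV: W3 = 115; d = 3745; 3745 = 5 * 7 * 107; sigma = (1 + 5) * (1 + 7) * (1 + 107) = 6 * 8 * 108 = 5184; answer 5184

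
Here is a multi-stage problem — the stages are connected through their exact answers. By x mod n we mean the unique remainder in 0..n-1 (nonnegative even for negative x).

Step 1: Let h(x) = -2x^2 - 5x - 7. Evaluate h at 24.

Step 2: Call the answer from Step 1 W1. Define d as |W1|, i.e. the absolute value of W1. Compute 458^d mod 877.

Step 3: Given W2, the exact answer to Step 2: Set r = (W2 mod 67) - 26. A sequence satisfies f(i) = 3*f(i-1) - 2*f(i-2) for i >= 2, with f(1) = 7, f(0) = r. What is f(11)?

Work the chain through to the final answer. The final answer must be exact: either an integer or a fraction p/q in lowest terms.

Step 1: -2*(24)^2 - 5*(24)^1 - 7 = (-1152) + (-120) + (-7) = -1279; answer -1279
Step 2: W1 = -1279; d = 1279; squarings mod 877: 458^1=458, 458^2=161, 458^4=488, 458^8=477, 458^16=386, 458^32=783, 458^64=66, 458^128=848, 458^256=841, 458^512=419, 458^1024=161; 458^1279 = 458^1 * 458^2 * 458^4 * 458^8 * 458^16 * 458^32 * 458^64 * 458^128 * 458^1024 = 175 (mod 877); answer 175
Step 3: W2 = 175; r = 15; f(2) = 3*(7) - 2*(15) = -9; iterating: f(2)=-9, f(3)=-41, f(4)=-105, f(5)=-233, f(6)=-489, f(7)=-1001, f(8)=-2025, f(9)=-4073, f(10)=-8169, f(11)=-16361; answer -16361

-16361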